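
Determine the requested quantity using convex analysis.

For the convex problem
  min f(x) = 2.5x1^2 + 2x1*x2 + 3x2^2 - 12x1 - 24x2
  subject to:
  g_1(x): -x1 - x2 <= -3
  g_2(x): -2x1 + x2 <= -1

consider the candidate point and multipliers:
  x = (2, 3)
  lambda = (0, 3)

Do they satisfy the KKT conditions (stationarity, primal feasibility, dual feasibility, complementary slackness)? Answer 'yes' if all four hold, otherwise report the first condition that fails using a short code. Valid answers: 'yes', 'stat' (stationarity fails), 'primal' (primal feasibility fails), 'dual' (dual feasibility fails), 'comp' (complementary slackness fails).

Gradient of f: grad f(x) = Q x + c = (4, -2)
Constraint values g_i(x) = a_i^T x - b_i:
  g_1((2, 3)) = -2
  g_2((2, 3)) = 0
Stationarity residual: grad f(x) + sum_i lambda_i a_i = (-2, 1)
  -> stationarity FAILS
Primal feasibility (all g_i <= 0): OK
Dual feasibility (all lambda_i >= 0): OK
Complementary slackness (lambda_i * g_i(x) = 0 for all i): OK

Verdict: the first failing condition is stationarity -> stat.

stat


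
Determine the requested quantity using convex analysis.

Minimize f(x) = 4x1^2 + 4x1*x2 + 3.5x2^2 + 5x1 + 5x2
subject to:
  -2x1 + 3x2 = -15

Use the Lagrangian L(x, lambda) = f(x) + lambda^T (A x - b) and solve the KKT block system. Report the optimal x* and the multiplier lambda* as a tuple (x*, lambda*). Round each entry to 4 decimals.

Form the Lagrangian:
  L(x, lambda) = (1/2) x^T Q x + c^T x + lambda^T (A x - b)
Stationarity (grad_x L = 0): Q x + c + A^T lambda = 0.
Primal feasibility: A x = b.

This gives the KKT block system:
  [ Q   A^T ] [ x     ]   [-c ]
  [ A    0  ] [ lambda ] = [ b ]

Solving the linear system:
  x*      = (2.1284, -3.5811)
  lambda* = (3.8514)
  f(x*)   = 25.2534

x* = (2.1284, -3.5811), lambda* = (3.8514)


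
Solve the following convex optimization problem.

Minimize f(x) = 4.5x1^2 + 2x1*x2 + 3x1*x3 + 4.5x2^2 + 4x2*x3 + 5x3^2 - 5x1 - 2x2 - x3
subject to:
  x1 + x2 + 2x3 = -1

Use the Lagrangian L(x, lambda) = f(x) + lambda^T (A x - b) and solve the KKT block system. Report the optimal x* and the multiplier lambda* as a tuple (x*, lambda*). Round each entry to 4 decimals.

Form the Lagrangian:
  L(x, lambda) = (1/2) x^T Q x + c^T x + lambda^T (A x - b)
Stationarity (grad_x L = 0): Q x + c + A^T lambda = 0.
Primal feasibility: A x = b.

This gives the KKT block system:
  [ Q   A^T ] [ x     ]   [-c ]
  [ A    0  ] [ lambda ] = [ b ]

Solving the linear system:
  x*      = (0.4024, 0.0797, -0.741)
  lambda* = (3.4422)
  f(x*)   = 1.006

x* = (0.4024, 0.0797, -0.741), lambda* = (3.4422)


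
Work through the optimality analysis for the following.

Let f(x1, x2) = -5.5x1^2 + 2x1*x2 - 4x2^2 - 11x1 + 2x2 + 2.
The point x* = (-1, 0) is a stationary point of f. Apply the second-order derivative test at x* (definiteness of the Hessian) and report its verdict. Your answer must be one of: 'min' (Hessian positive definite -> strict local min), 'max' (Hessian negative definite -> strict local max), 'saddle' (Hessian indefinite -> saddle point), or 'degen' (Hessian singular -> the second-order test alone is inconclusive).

Compute the Hessian H = grad^2 f:
  H = [[-11, 2], [2, -8]]
Verify stationarity: grad f(x*) = H x* + g = (0, 0).
Eigenvalues of H: -12, -7.
Both eigenvalues < 0, so H is negative definite -> x* is a strict local max.

max


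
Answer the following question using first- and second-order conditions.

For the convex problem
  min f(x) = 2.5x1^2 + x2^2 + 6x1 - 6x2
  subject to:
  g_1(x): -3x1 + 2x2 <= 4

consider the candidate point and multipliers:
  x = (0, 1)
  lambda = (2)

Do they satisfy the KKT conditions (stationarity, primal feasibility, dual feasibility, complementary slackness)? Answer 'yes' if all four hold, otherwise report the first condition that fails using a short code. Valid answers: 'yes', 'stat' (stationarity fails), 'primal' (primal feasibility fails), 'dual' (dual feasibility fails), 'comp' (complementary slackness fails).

Gradient of f: grad f(x) = Q x + c = (6, -4)
Constraint values g_i(x) = a_i^T x - b_i:
  g_1((0, 1)) = -2
Stationarity residual: grad f(x) + sum_i lambda_i a_i = (0, 0)
  -> stationarity OK
Primal feasibility (all g_i <= 0): OK
Dual feasibility (all lambda_i >= 0): OK
Complementary slackness (lambda_i * g_i(x) = 0 for all i): FAILS

Verdict: the first failing condition is complementary_slackness -> comp.

comp


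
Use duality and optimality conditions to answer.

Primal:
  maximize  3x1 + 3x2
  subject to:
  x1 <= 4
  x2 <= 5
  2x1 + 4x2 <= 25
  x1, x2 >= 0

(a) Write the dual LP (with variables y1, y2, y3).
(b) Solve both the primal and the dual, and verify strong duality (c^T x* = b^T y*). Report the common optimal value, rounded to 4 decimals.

The standard primal-dual pair for 'max c^T x s.t. A x <= b, x >= 0' is:
  Dual:  min b^T y  s.t.  A^T y >= c,  y >= 0.

So the dual LP is:
  minimize  4y1 + 5y2 + 25y3
  subject to:
    y1 + 2y3 >= 3
    y2 + 4y3 >= 3
    y1, y2, y3 >= 0

Solving the primal: x* = (4, 4.25).
  primal value c^T x* = 24.75.
Solving the dual: y* = (1.5, 0, 0.75).
  dual value b^T y* = 24.75.
Strong duality: c^T x* = b^T y*. Confirmed.

24.75


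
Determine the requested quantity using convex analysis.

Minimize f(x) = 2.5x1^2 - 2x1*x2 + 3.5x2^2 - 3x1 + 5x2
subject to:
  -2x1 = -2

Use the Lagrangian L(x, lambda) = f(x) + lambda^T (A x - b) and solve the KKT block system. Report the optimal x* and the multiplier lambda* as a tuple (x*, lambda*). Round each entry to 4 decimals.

Form the Lagrangian:
  L(x, lambda) = (1/2) x^T Q x + c^T x + lambda^T (A x - b)
Stationarity (grad_x L = 0): Q x + c + A^T lambda = 0.
Primal feasibility: A x = b.

This gives the KKT block system:
  [ Q   A^T ] [ x     ]   [-c ]
  [ A    0  ] [ lambda ] = [ b ]

Solving the linear system:
  x*      = (1, -0.4286)
  lambda* = (1.4286)
  f(x*)   = -1.1429

x* = (1, -0.4286), lambda* = (1.4286)


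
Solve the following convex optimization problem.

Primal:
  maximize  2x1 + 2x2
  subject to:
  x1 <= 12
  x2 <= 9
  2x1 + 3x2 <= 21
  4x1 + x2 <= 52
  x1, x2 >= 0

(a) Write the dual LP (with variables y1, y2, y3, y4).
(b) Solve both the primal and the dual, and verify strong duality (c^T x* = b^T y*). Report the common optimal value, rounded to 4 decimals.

The standard primal-dual pair for 'max c^T x s.t. A x <= b, x >= 0' is:
  Dual:  min b^T y  s.t.  A^T y >= c,  y >= 0.

So the dual LP is:
  minimize  12y1 + 9y2 + 21y3 + 52y4
  subject to:
    y1 + 2y3 + 4y4 >= 2
    y2 + 3y3 + y4 >= 2
    y1, y2, y3, y4 >= 0

Solving the primal: x* = (10.5, 0).
  primal value c^T x* = 21.
Solving the dual: y* = (0, 0, 1, 0).
  dual value b^T y* = 21.
Strong duality: c^T x* = b^T y*. Confirmed.

21


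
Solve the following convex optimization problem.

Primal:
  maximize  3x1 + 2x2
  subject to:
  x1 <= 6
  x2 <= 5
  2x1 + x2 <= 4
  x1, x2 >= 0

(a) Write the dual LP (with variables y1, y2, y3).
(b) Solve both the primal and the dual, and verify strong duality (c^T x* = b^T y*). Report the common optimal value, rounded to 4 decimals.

The standard primal-dual pair for 'max c^T x s.t. A x <= b, x >= 0' is:
  Dual:  min b^T y  s.t.  A^T y >= c,  y >= 0.

So the dual LP is:
  minimize  6y1 + 5y2 + 4y3
  subject to:
    y1 + 2y3 >= 3
    y2 + y3 >= 2
    y1, y2, y3 >= 0

Solving the primal: x* = (0, 4).
  primal value c^T x* = 8.
Solving the dual: y* = (0, 0, 2).
  dual value b^T y* = 8.
Strong duality: c^T x* = b^T y*. Confirmed.

8


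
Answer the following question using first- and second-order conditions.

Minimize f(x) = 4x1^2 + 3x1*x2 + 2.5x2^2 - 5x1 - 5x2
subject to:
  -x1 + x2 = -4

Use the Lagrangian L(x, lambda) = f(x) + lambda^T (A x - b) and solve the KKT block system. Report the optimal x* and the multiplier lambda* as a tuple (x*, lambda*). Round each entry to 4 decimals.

Form the Lagrangian:
  L(x, lambda) = (1/2) x^T Q x + c^T x + lambda^T (A x - b)
Stationarity (grad_x L = 0): Q x + c + A^T lambda = 0.
Primal feasibility: A x = b.

This gives the KKT block system:
  [ Q   A^T ] [ x     ]   [-c ]
  [ A    0  ] [ lambda ] = [ b ]

Solving the linear system:
  x*      = (2.2105, -1.7895)
  lambda* = (7.3158)
  f(x*)   = 13.5789

x* = (2.2105, -1.7895), lambda* = (7.3158)


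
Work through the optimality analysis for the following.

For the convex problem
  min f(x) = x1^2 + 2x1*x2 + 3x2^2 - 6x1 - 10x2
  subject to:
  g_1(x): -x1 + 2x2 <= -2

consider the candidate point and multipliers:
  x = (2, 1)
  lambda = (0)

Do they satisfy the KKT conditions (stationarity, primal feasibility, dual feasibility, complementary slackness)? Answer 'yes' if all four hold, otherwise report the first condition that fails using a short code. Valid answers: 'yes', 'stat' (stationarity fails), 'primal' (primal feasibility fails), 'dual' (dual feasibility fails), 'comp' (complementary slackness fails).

Gradient of f: grad f(x) = Q x + c = (0, 0)
Constraint values g_i(x) = a_i^T x - b_i:
  g_1((2, 1)) = 2
Stationarity residual: grad f(x) + sum_i lambda_i a_i = (0, 0)
  -> stationarity OK
Primal feasibility (all g_i <= 0): FAILS
Dual feasibility (all lambda_i >= 0): OK
Complementary slackness (lambda_i * g_i(x) = 0 for all i): OK

Verdict: the first failing condition is primal_feasibility -> primal.

primal


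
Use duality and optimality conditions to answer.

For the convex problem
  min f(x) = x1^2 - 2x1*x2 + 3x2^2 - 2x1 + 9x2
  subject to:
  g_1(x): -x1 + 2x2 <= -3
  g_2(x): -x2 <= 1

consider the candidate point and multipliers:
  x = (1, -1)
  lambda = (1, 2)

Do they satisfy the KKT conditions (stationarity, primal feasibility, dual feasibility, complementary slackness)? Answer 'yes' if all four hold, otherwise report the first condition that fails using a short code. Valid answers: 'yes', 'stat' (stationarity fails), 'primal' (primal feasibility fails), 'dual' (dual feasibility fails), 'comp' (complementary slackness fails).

Gradient of f: grad f(x) = Q x + c = (2, 1)
Constraint values g_i(x) = a_i^T x - b_i:
  g_1((1, -1)) = 0
  g_2((1, -1)) = 0
Stationarity residual: grad f(x) + sum_i lambda_i a_i = (1, 1)
  -> stationarity FAILS
Primal feasibility (all g_i <= 0): OK
Dual feasibility (all lambda_i >= 0): OK
Complementary slackness (lambda_i * g_i(x) = 0 for all i): OK

Verdict: the first failing condition is stationarity -> stat.

stat


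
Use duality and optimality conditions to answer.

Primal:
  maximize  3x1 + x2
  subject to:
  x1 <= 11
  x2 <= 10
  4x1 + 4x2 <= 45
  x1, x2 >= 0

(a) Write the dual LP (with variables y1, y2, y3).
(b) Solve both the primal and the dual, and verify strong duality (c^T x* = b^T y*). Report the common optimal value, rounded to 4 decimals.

The standard primal-dual pair for 'max c^T x s.t. A x <= b, x >= 0' is:
  Dual:  min b^T y  s.t.  A^T y >= c,  y >= 0.

So the dual LP is:
  minimize  11y1 + 10y2 + 45y3
  subject to:
    y1 + 4y3 >= 3
    y2 + 4y3 >= 1
    y1, y2, y3 >= 0

Solving the primal: x* = (11, 0.25).
  primal value c^T x* = 33.25.
Solving the dual: y* = (2, 0, 0.25).
  dual value b^T y* = 33.25.
Strong duality: c^T x* = b^T y*. Confirmed.

33.25


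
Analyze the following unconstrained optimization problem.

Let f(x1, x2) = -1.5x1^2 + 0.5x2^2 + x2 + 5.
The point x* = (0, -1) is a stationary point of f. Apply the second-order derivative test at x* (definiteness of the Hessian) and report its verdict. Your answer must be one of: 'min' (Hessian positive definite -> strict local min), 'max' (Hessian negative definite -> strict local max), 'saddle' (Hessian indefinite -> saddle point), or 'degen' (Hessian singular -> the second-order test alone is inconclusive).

Compute the Hessian H = grad^2 f:
  H = [[-3, 0], [0, 1]]
Verify stationarity: grad f(x*) = H x* + g = (0, 0).
Eigenvalues of H: -3, 1.
Eigenvalues have mixed signs, so H is indefinite -> x* is a saddle point.

saddle


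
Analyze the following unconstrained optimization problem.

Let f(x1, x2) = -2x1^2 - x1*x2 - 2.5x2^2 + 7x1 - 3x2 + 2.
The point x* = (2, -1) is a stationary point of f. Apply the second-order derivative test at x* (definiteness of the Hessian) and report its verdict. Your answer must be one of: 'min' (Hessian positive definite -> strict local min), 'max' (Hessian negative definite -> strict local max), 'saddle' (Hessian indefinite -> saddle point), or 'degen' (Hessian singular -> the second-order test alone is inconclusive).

Compute the Hessian H = grad^2 f:
  H = [[-4, -1], [-1, -5]]
Verify stationarity: grad f(x*) = H x* + g = (0, 0).
Eigenvalues of H: -5.618, -3.382.
Both eigenvalues < 0, so H is negative definite -> x* is a strict local max.

max


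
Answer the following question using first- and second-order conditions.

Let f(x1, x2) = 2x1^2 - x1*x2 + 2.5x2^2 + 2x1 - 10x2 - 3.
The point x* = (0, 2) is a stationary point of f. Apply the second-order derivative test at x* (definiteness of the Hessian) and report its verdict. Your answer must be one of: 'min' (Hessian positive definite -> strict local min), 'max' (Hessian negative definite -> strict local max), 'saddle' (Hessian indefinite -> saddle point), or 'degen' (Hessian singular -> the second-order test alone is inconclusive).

Compute the Hessian H = grad^2 f:
  H = [[4, -1], [-1, 5]]
Verify stationarity: grad f(x*) = H x* + g = (0, 0).
Eigenvalues of H: 3.382, 5.618.
Both eigenvalues > 0, so H is positive definite -> x* is a strict local min.

min


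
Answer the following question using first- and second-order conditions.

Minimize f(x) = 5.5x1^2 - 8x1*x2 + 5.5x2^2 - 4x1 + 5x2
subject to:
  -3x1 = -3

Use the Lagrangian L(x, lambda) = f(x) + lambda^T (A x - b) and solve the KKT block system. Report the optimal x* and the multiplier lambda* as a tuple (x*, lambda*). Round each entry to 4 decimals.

Form the Lagrangian:
  L(x, lambda) = (1/2) x^T Q x + c^T x + lambda^T (A x - b)
Stationarity (grad_x L = 0): Q x + c + A^T lambda = 0.
Primal feasibility: A x = b.

This gives the KKT block system:
  [ Q   A^T ] [ x     ]   [-c ]
  [ A    0  ] [ lambda ] = [ b ]

Solving the linear system:
  x*      = (1, 0.2727)
  lambda* = (1.6061)
  f(x*)   = 1.0909

x* = (1, 0.2727), lambda* = (1.6061)


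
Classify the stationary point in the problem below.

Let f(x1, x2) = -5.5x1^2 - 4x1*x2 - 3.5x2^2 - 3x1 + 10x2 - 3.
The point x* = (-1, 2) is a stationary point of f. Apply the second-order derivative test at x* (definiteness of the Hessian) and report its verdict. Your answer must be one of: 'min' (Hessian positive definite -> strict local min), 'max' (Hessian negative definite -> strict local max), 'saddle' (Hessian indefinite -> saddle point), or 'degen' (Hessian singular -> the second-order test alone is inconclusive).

Compute the Hessian H = grad^2 f:
  H = [[-11, -4], [-4, -7]]
Verify stationarity: grad f(x*) = H x* + g = (0, 0).
Eigenvalues of H: -13.4721, -4.5279.
Both eigenvalues < 0, so H is negative definite -> x* is a strict local max.

max


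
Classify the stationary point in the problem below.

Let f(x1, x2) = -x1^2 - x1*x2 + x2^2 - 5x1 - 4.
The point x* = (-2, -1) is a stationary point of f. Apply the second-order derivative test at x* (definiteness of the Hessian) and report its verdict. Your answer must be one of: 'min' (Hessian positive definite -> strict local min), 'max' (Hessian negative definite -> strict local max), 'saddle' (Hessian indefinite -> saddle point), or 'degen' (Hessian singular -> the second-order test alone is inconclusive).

Compute the Hessian H = grad^2 f:
  H = [[-2, -1], [-1, 2]]
Verify stationarity: grad f(x*) = H x* + g = (0, 0).
Eigenvalues of H: -2.2361, 2.2361.
Eigenvalues have mixed signs, so H is indefinite -> x* is a saddle point.

saddle


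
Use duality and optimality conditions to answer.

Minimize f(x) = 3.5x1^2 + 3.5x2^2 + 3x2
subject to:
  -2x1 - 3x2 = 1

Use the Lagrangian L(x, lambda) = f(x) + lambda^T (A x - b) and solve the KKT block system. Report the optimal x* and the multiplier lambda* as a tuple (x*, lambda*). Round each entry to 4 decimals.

Form the Lagrangian:
  L(x, lambda) = (1/2) x^T Q x + c^T x + lambda^T (A x - b)
Stationarity (grad_x L = 0): Q x + c + A^T lambda = 0.
Primal feasibility: A x = b.

This gives the KKT block system:
  [ Q   A^T ] [ x     ]   [-c ]
  [ A    0  ] [ lambda ] = [ b ]

Solving the linear system:
  x*      = (0.044, -0.3626)
  lambda* = (0.1538)
  f(x*)   = -0.6209

x* = (0.044, -0.3626), lambda* = (0.1538)


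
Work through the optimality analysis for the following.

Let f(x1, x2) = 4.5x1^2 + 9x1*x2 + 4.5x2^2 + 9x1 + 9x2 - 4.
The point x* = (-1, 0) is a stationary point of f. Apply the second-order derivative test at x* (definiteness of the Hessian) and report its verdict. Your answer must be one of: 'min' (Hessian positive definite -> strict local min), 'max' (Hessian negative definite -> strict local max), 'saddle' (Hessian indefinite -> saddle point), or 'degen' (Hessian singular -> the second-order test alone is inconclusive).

Compute the Hessian H = grad^2 f:
  H = [[9, 9], [9, 9]]
Verify stationarity: grad f(x*) = H x* + g = (0, 0).
Eigenvalues of H: 0, 18.
H has a zero eigenvalue (singular; positive semidefinite but not definite), so H is neither positive definite, negative definite, nor indefinite. The second-order test alone is inconclusive -> degen.
(Indeed, f is constant along the null direction of H through x*, so x* is not a strict local extremum.)

degen


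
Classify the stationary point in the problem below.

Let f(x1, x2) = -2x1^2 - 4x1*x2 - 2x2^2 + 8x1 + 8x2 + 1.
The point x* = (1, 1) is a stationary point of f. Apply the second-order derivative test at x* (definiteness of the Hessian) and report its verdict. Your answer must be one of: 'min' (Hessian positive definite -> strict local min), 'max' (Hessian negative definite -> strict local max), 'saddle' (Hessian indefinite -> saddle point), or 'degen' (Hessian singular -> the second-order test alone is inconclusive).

Compute the Hessian H = grad^2 f:
  H = [[-4, -4], [-4, -4]]
Verify stationarity: grad f(x*) = H x* + g = (0, 0).
Eigenvalues of H: -8, 0.
H has a zero eigenvalue (singular; negative semidefinite but not definite), so H is neither positive definite, negative definite, nor indefinite. The second-order test alone is inconclusive -> degen.
(Indeed, f is constant along the null direction of H through x*, so x* is not a strict local extremum.)

degen


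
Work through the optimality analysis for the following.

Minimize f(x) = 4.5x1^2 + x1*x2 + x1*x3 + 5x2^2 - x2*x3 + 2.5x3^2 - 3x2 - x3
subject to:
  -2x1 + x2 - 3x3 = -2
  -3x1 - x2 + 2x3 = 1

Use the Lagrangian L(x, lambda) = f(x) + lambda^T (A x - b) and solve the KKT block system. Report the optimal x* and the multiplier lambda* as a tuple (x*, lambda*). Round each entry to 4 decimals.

Form the Lagrangian:
  L(x, lambda) = (1/2) x^T Q x + c^T x + lambda^T (A x - b)
Stationarity (grad_x L = 0): Q x + c + A^T lambda = 0.
Primal feasibility: A x = b.

This gives the KKT block system:
  [ Q   A^T ] [ x     ]   [-c ]
  [ A    0  ] [ lambda ] = [ b ]

Solving the linear system:
  x*      = (0.0549, 0.2865, 0.7256)
  lambda* = (0.7847, -0.0211)
  f(x*)   = 0.0027

x* = (0.0549, 0.2865, 0.7256), lambda* = (0.7847, -0.0211)


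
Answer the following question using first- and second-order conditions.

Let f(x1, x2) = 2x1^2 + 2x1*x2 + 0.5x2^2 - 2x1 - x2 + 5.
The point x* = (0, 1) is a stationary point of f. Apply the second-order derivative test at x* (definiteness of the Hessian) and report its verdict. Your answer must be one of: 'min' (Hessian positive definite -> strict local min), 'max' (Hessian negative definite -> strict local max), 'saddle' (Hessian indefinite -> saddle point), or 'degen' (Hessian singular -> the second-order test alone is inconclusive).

Compute the Hessian H = grad^2 f:
  H = [[4, 2], [2, 1]]
Verify stationarity: grad f(x*) = H x* + g = (0, 0).
Eigenvalues of H: 0, 5.
H has a zero eigenvalue (singular; positive semidefinite but not definite), so H is neither positive definite, negative definite, nor indefinite. The second-order test alone is inconclusive -> degen.
(Indeed, f is constant along the null direction of H through x*, so x* is not a strict local extremum.)

degen


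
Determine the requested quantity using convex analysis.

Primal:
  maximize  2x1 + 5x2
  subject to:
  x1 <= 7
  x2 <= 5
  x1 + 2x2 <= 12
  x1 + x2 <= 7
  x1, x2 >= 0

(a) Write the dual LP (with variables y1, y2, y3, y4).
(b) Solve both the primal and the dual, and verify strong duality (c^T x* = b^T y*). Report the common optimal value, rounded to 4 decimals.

The standard primal-dual pair for 'max c^T x s.t. A x <= b, x >= 0' is:
  Dual:  min b^T y  s.t.  A^T y >= c,  y >= 0.

So the dual LP is:
  minimize  7y1 + 5y2 + 12y3 + 7y4
  subject to:
    y1 + y3 + y4 >= 2
    y2 + 2y3 + y4 >= 5
    y1, y2, y3, y4 >= 0

Solving the primal: x* = (2, 5).
  primal value c^T x* = 29.
Solving the dual: y* = (0, 3, 0, 2).
  dual value b^T y* = 29.
Strong duality: c^T x* = b^T y*. Confirmed.

29


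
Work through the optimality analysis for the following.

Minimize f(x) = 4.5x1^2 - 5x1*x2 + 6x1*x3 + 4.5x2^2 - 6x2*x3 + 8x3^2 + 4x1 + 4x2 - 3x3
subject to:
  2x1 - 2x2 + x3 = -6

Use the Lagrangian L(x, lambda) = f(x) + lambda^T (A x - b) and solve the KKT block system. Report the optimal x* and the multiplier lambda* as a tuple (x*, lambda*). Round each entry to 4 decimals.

Form the Lagrangian:
  L(x, lambda) = (1/2) x^T Q x + c^T x + lambda^T (A x - b)
Stationarity (grad_x L = 0): Q x + c + A^T lambda = 0.
Primal feasibility: A x = b.

This gives the KKT block system:
  [ Q   A^T ] [ x     ]   [-c ]
  [ A    0  ] [ lambda ] = [ b ]

Solving the linear system:
  x*      = (-2.7234, 0.7234, 0.8936)
  lambda* = (9.383)
  f(x*)   = 22.8085

x* = (-2.7234, 0.7234, 0.8936), lambda* = (9.383)


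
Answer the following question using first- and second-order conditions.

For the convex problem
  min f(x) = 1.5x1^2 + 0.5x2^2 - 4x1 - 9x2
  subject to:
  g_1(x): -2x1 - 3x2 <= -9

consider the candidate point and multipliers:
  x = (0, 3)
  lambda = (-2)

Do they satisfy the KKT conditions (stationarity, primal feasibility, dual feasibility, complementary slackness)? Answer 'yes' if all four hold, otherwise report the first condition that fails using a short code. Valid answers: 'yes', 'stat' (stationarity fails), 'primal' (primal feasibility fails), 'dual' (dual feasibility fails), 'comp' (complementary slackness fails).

Gradient of f: grad f(x) = Q x + c = (-4, -6)
Constraint values g_i(x) = a_i^T x - b_i:
  g_1((0, 3)) = 0
Stationarity residual: grad f(x) + sum_i lambda_i a_i = (0, 0)
  -> stationarity OK
Primal feasibility (all g_i <= 0): OK
Dual feasibility (all lambda_i >= 0): FAILS
Complementary slackness (lambda_i * g_i(x) = 0 for all i): OK

Verdict: the first failing condition is dual_feasibility -> dual.

dual


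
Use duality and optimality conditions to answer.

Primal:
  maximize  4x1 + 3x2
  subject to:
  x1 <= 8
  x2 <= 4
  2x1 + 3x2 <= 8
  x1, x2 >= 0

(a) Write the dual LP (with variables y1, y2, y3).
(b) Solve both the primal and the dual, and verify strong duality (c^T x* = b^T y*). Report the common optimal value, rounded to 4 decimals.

The standard primal-dual pair for 'max c^T x s.t. A x <= b, x >= 0' is:
  Dual:  min b^T y  s.t.  A^T y >= c,  y >= 0.

So the dual LP is:
  minimize  8y1 + 4y2 + 8y3
  subject to:
    y1 + 2y3 >= 4
    y2 + 3y3 >= 3
    y1, y2, y3 >= 0

Solving the primal: x* = (4, 0).
  primal value c^T x* = 16.
Solving the dual: y* = (0, 0, 2).
  dual value b^T y* = 16.
Strong duality: c^T x* = b^T y*. Confirmed.

16


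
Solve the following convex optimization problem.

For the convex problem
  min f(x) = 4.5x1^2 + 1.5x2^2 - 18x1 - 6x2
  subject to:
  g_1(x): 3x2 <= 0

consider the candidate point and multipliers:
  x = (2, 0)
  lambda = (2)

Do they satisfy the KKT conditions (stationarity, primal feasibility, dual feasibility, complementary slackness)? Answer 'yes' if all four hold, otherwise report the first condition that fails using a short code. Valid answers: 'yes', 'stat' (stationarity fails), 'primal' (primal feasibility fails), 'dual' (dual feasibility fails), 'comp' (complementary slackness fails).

Gradient of f: grad f(x) = Q x + c = (0, -6)
Constraint values g_i(x) = a_i^T x - b_i:
  g_1((2, 0)) = 0
Stationarity residual: grad f(x) + sum_i lambda_i a_i = (0, 0)
  -> stationarity OK
Primal feasibility (all g_i <= 0): OK
Dual feasibility (all lambda_i >= 0): OK
Complementary slackness (lambda_i * g_i(x) = 0 for all i): OK

Verdict: yes, KKT holds.

yes


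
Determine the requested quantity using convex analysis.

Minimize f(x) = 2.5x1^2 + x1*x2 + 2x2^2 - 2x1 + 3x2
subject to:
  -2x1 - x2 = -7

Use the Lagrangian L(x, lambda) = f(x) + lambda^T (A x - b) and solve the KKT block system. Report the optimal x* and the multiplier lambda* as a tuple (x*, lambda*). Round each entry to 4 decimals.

Form the Lagrangian:
  L(x, lambda) = (1/2) x^T Q x + c^T x + lambda^T (A x - b)
Stationarity (grad_x L = 0): Q x + c + A^T lambda = 0.
Primal feasibility: A x = b.

This gives the KKT block system:
  [ Q   A^T ] [ x     ]   [-c ]
  [ A    0  ] [ lambda ] = [ b ]

Solving the linear system:
  x*      = (3.3529, 0.2941)
  lambda* = (7.5294)
  f(x*)   = 23.4412

x* = (3.3529, 0.2941), lambda* = (7.5294)


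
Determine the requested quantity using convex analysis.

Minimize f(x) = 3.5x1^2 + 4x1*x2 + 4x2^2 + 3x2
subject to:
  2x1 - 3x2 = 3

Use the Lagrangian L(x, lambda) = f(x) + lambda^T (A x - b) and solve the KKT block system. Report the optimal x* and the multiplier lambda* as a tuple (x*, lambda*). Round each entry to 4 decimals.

Form the Lagrangian:
  L(x, lambda) = (1/2) x^T Q x + c^T x + lambda^T (A x - b)
Stationarity (grad_x L = 0): Q x + c + A^T lambda = 0.
Primal feasibility: A x = b.

This gives the KKT block system:
  [ Q   A^T ] [ x     ]   [-c ]
  [ A    0  ] [ lambda ] = [ b ]

Solving the linear system:
  x*      = (0.4615, -0.6923)
  lambda* = (-0.2308)
  f(x*)   = -0.6923

x* = (0.4615, -0.6923), lambda* = (-0.2308)


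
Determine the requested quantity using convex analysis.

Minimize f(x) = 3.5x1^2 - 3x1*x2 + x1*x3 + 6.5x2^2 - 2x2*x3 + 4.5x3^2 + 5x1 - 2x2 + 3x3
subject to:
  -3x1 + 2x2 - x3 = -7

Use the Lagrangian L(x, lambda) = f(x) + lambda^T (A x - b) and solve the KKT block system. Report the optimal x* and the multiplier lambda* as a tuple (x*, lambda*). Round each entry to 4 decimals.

Form the Lagrangian:
  L(x, lambda) = (1/2) x^T Q x + c^T x + lambda^T (A x - b)
Stationarity (grad_x L = 0): Q x + c + A^T lambda = 0.
Primal feasibility: A x = b.

This gives the KKT block system:
  [ Q   A^T ] [ x     ]   [-c ]
  [ A    0  ] [ lambda ] = [ b ]

Solving the linear system:
  x*      = (2.0208, -0.4142, 0.1093)
  lambda* = (6.8325)
  f(x*)   = 29.5437

x* = (2.0208, -0.4142, 0.1093), lambda* = (6.8325)


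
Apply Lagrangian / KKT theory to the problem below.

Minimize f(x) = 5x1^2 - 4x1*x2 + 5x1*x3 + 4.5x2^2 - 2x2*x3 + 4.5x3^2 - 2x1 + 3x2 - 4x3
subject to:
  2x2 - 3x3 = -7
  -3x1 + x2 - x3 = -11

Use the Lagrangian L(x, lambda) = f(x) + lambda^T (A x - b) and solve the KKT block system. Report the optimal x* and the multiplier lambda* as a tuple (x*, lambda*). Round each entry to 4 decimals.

Form the Lagrangian:
  L(x, lambda) = (1/2) x^T Q x + c^T x + lambda^T (A x - b)
Stationarity (grad_x L = 0): Q x + c + A^T lambda = 0.
Primal feasibility: A x = b.

This gives the KKT block system:
  [ Q   A^T ] [ x     ]   [-c ]
  [ A    0  ] [ lambda ] = [ b ]

Solving the linear system:
  x*      = (2.7593, -1.1665, 1.5557)
  lambda* = (4.4838, 12.679)
  f(x*)   = 77.8078

x* = (2.7593, -1.1665, 1.5557), lambda* = (4.4838, 12.679)


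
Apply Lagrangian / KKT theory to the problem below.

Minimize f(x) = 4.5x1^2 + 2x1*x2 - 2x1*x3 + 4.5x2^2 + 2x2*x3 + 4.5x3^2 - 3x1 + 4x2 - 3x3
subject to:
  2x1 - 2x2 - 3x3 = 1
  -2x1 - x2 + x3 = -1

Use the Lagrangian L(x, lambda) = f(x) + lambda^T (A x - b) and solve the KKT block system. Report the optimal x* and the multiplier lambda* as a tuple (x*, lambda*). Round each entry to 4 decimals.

Form the Lagrangian:
  L(x, lambda) = (1/2) x^T Q x + c^T x + lambda^T (A x - b)
Stationarity (grad_x L = 0): Q x + c + A^T lambda = 0.
Primal feasibility: A x = b.

This gives the KKT block system:
  [ Q   A^T ] [ x     ]   [-c ]
  [ A    0  ] [ lambda ] = [ b ]

Solving the linear system:
  x*      = (0.9597, -0.3678, 0.5516)
  lambda* = (0.6045, 2.5038)
  f(x*)   = -2.0529

x* = (0.9597, -0.3678, 0.5516), lambda* = (0.6045, 2.5038)


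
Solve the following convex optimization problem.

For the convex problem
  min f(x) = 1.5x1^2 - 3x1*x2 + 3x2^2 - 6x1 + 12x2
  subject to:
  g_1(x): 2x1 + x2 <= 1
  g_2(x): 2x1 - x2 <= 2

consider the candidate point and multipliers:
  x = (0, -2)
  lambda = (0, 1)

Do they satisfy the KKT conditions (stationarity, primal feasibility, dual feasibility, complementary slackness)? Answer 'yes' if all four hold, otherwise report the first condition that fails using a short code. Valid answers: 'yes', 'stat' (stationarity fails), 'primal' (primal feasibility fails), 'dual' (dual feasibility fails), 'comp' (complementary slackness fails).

Gradient of f: grad f(x) = Q x + c = (0, 0)
Constraint values g_i(x) = a_i^T x - b_i:
  g_1((0, -2)) = -3
  g_2((0, -2)) = 0
Stationarity residual: grad f(x) + sum_i lambda_i a_i = (2, -1)
  -> stationarity FAILS
Primal feasibility (all g_i <= 0): OK
Dual feasibility (all lambda_i >= 0): OK
Complementary slackness (lambda_i * g_i(x) = 0 for all i): OK

Verdict: the first failing condition is stationarity -> stat.

stat


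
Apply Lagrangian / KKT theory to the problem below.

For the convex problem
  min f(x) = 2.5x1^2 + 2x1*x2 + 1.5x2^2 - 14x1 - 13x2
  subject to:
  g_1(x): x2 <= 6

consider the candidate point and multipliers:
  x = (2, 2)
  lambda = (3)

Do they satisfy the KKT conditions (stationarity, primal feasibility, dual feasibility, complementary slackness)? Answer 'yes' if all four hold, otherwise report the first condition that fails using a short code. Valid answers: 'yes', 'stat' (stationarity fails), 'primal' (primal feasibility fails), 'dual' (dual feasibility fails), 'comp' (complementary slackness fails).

Gradient of f: grad f(x) = Q x + c = (0, -3)
Constraint values g_i(x) = a_i^T x - b_i:
  g_1((2, 2)) = -4
Stationarity residual: grad f(x) + sum_i lambda_i a_i = (0, 0)
  -> stationarity OK
Primal feasibility (all g_i <= 0): OK
Dual feasibility (all lambda_i >= 0): OK
Complementary slackness (lambda_i * g_i(x) = 0 for all i): FAILS

Verdict: the first failing condition is complementary_slackness -> comp.

comp


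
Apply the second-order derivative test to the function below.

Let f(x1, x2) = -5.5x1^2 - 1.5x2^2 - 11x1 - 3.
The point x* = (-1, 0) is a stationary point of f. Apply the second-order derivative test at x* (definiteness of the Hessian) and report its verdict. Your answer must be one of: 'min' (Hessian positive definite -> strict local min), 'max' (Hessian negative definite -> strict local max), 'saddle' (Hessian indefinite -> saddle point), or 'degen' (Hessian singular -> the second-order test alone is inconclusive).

Compute the Hessian H = grad^2 f:
  H = [[-11, 0], [0, -3]]
Verify stationarity: grad f(x*) = H x* + g = (0, 0).
Eigenvalues of H: -11, -3.
Both eigenvalues < 0, so H is negative definite -> x* is a strict local max.

max


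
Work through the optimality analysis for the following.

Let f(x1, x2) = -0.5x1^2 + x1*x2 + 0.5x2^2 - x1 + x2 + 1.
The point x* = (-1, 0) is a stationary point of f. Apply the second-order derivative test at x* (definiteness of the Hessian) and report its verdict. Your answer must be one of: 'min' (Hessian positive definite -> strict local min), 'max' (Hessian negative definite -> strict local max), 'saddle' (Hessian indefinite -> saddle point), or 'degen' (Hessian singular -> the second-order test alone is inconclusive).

Compute the Hessian H = grad^2 f:
  H = [[-1, 1], [1, 1]]
Verify stationarity: grad f(x*) = H x* + g = (0, 0).
Eigenvalues of H: -1.4142, 1.4142.
Eigenvalues have mixed signs, so H is indefinite -> x* is a saddle point.

saddle


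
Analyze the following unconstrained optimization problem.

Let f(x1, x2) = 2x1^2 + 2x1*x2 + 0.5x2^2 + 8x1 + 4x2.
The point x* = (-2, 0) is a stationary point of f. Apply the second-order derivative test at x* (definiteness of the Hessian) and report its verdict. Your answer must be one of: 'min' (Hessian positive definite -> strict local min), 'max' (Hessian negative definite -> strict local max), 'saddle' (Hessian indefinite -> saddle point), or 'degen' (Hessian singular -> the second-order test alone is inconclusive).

Compute the Hessian H = grad^2 f:
  H = [[4, 2], [2, 1]]
Verify stationarity: grad f(x*) = H x* + g = (0, 0).
Eigenvalues of H: 0, 5.
H has a zero eigenvalue (singular; positive semidefinite but not definite), so H is neither positive definite, negative definite, nor indefinite. The second-order test alone is inconclusive -> degen.
(Indeed, f is constant along the null direction of H through x*, so x* is not a strict local extremum.)

degen


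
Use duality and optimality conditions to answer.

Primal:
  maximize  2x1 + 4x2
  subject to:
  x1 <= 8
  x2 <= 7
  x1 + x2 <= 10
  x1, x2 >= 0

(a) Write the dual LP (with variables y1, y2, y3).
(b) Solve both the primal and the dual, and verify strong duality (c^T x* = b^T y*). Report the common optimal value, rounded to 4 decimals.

The standard primal-dual pair for 'max c^T x s.t. A x <= b, x >= 0' is:
  Dual:  min b^T y  s.t.  A^T y >= c,  y >= 0.

So the dual LP is:
  minimize  8y1 + 7y2 + 10y3
  subject to:
    y1 + y3 >= 2
    y2 + y3 >= 4
    y1, y2, y3 >= 0

Solving the primal: x* = (3, 7).
  primal value c^T x* = 34.
Solving the dual: y* = (0, 2, 2).
  dual value b^T y* = 34.
Strong duality: c^T x* = b^T y*. Confirmed.

34


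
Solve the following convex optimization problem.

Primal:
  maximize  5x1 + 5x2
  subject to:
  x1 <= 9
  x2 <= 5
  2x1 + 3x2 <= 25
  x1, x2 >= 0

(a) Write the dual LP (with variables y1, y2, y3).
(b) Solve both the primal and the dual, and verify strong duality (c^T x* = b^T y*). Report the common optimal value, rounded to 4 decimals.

The standard primal-dual pair for 'max c^T x s.t. A x <= b, x >= 0' is:
  Dual:  min b^T y  s.t.  A^T y >= c,  y >= 0.

So the dual LP is:
  minimize  9y1 + 5y2 + 25y3
  subject to:
    y1 + 2y3 >= 5
    y2 + 3y3 >= 5
    y1, y2, y3 >= 0

Solving the primal: x* = (9, 2.3333).
  primal value c^T x* = 56.6667.
Solving the dual: y* = (1.6667, 0, 1.6667).
  dual value b^T y* = 56.6667.
Strong duality: c^T x* = b^T y*. Confirmed.

56.6667


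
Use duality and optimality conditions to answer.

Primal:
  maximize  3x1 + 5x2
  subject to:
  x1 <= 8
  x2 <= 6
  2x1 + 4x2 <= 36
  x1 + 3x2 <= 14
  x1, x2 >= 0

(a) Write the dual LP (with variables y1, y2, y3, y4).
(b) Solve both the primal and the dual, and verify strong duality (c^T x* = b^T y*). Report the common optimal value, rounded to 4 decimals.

The standard primal-dual pair for 'max c^T x s.t. A x <= b, x >= 0' is:
  Dual:  min b^T y  s.t.  A^T y >= c,  y >= 0.

So the dual LP is:
  minimize  8y1 + 6y2 + 36y3 + 14y4
  subject to:
    y1 + 2y3 + y4 >= 3
    y2 + 4y3 + 3y4 >= 5
    y1, y2, y3, y4 >= 0

Solving the primal: x* = (8, 2).
  primal value c^T x* = 34.
Solving the dual: y* = (1.3333, 0, 0, 1.6667).
  dual value b^T y* = 34.
Strong duality: c^T x* = b^T y*. Confirmed.

34


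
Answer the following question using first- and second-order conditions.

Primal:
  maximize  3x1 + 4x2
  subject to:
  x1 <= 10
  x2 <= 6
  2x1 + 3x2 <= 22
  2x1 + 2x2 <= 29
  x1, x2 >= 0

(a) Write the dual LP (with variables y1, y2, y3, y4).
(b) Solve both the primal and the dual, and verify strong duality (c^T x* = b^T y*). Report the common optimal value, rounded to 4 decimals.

The standard primal-dual pair for 'max c^T x s.t. A x <= b, x >= 0' is:
  Dual:  min b^T y  s.t.  A^T y >= c,  y >= 0.

So the dual LP is:
  minimize  10y1 + 6y2 + 22y3 + 29y4
  subject to:
    y1 + 2y3 + 2y4 >= 3
    y2 + 3y3 + 2y4 >= 4
    y1, y2, y3, y4 >= 0

Solving the primal: x* = (10, 0.6667).
  primal value c^T x* = 32.6667.
Solving the dual: y* = (0.3333, 0, 1.3333, 0).
  dual value b^T y* = 32.6667.
Strong duality: c^T x* = b^T y*. Confirmed.

32.6667


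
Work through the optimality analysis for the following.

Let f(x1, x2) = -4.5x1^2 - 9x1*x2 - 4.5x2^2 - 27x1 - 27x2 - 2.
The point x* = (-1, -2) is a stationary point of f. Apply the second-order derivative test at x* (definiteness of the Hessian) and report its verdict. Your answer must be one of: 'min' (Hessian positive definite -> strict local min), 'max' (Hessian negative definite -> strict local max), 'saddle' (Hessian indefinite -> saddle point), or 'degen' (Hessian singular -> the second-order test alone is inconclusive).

Compute the Hessian H = grad^2 f:
  H = [[-9, -9], [-9, -9]]
Verify stationarity: grad f(x*) = H x* + g = (0, 0).
Eigenvalues of H: -18, 0.
H has a zero eigenvalue (singular; negative semidefinite but not definite), so H is neither positive definite, negative definite, nor indefinite. The second-order test alone is inconclusive -> degen.
(Indeed, f is constant along the null direction of H through x*, so x* is not a strict local extremum.)

degen


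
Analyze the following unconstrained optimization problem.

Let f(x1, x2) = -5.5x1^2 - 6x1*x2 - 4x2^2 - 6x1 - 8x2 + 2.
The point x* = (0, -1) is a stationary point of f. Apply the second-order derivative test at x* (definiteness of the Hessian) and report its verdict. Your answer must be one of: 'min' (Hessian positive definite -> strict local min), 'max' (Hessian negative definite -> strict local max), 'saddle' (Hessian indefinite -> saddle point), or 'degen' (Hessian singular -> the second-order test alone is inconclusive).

Compute the Hessian H = grad^2 f:
  H = [[-11, -6], [-6, -8]]
Verify stationarity: grad f(x*) = H x* + g = (0, 0).
Eigenvalues of H: -15.6847, -3.3153.
Both eigenvalues < 0, so H is negative definite -> x* is a strict local max.

max


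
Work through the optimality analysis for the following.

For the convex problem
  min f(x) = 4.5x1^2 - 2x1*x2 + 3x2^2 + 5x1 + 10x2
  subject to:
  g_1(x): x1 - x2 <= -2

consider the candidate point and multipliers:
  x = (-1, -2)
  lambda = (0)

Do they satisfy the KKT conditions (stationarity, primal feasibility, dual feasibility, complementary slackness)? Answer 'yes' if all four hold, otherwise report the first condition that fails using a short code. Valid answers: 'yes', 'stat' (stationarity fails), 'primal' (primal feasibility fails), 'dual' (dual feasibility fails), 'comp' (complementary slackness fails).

Gradient of f: grad f(x) = Q x + c = (0, 0)
Constraint values g_i(x) = a_i^T x - b_i:
  g_1((-1, -2)) = 3
Stationarity residual: grad f(x) + sum_i lambda_i a_i = (0, 0)
  -> stationarity OK
Primal feasibility (all g_i <= 0): FAILS
Dual feasibility (all lambda_i >= 0): OK
Complementary slackness (lambda_i * g_i(x) = 0 for all i): OK

Verdict: the first failing condition is primal_feasibility -> primal.

primal


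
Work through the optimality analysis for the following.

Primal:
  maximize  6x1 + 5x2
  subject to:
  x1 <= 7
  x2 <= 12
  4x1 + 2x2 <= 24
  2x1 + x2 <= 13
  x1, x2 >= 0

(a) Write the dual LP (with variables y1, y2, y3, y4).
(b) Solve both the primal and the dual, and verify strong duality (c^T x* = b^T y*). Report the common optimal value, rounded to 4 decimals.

The standard primal-dual pair for 'max c^T x s.t. A x <= b, x >= 0' is:
  Dual:  min b^T y  s.t.  A^T y >= c,  y >= 0.

So the dual LP is:
  minimize  7y1 + 12y2 + 24y3 + 13y4
  subject to:
    y1 + 4y3 + 2y4 >= 6
    y2 + 2y3 + y4 >= 5
    y1, y2, y3, y4 >= 0

Solving the primal: x* = (0, 12).
  primal value c^T x* = 60.
Solving the dual: y* = (0, 2, 1.5, 0).
  dual value b^T y* = 60.
Strong duality: c^T x* = b^T y*. Confirmed.

60


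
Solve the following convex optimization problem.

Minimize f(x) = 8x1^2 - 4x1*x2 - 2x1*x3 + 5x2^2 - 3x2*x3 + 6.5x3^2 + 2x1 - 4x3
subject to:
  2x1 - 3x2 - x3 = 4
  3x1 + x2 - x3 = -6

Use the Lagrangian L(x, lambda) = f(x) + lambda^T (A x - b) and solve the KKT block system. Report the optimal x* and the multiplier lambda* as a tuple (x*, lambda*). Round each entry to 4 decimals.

Form the Lagrangian:
  L(x, lambda) = (1/2) x^T Q x + c^T x + lambda^T (A x - b)
Stationarity (grad_x L = 0): Q x + c + A^T lambda = 0.
Primal feasibility: A x = b.

This gives the KKT block system:
  [ Q   A^T ] [ x     ]   [-c ]
  [ A    0  ] [ lambda ] = [ b ]

Solving the linear system:
  x*      = (-1.3504, -2.1624, -0.2135)
  lambda* = (-3.2924, 5.7047)
  f(x*)   = 22.7757

x* = (-1.3504, -2.1624, -0.2135), lambda* = (-3.2924, 5.7047)
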